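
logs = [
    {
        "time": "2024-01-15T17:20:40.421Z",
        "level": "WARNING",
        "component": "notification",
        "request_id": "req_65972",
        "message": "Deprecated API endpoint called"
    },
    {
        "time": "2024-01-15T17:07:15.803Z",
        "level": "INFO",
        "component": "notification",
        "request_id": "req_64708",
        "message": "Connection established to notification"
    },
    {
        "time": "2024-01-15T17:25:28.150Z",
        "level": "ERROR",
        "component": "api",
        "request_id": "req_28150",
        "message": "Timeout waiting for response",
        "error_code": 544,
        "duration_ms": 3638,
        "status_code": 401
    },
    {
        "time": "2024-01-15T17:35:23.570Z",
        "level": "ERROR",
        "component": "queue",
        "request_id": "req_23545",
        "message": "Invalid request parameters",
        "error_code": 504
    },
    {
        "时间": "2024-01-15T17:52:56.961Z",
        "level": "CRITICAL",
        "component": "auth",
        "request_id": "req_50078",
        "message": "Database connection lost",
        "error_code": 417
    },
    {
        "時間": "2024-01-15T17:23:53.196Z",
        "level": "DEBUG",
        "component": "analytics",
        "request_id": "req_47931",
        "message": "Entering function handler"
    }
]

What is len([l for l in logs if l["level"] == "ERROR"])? 2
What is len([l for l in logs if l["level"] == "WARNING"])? 1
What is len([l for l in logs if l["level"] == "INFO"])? 1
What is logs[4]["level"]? "CRITICAL"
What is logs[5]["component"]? "analytics"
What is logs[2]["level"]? "ERROR"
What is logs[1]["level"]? "INFO"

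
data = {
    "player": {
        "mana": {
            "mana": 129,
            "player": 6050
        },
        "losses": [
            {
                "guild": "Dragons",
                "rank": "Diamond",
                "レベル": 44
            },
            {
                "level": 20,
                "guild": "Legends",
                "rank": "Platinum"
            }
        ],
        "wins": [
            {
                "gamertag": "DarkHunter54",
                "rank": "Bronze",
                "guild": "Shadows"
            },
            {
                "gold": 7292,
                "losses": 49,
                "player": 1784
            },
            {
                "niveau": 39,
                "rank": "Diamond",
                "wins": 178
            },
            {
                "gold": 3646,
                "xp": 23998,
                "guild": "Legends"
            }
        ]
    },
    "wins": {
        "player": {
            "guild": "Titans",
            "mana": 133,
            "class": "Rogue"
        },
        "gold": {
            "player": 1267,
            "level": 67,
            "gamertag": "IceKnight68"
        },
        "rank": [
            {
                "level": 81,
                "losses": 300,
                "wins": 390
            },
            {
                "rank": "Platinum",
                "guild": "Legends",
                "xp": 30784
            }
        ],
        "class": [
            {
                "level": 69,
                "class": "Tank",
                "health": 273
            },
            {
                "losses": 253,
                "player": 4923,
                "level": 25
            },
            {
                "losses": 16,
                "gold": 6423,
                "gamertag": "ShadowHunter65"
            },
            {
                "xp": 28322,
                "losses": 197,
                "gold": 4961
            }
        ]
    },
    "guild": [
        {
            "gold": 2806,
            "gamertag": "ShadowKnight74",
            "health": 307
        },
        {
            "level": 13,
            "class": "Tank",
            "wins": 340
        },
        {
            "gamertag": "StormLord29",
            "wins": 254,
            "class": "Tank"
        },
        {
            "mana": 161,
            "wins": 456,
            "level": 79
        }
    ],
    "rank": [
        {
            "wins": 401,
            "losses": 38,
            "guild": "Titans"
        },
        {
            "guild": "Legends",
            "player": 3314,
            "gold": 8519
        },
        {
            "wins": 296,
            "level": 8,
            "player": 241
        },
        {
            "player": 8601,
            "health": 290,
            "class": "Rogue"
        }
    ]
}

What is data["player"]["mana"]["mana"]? 129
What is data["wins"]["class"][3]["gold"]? 4961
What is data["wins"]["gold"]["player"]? 1267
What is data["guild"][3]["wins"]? 456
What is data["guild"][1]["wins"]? 340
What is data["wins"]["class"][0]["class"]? "Tank"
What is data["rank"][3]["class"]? "Rogue"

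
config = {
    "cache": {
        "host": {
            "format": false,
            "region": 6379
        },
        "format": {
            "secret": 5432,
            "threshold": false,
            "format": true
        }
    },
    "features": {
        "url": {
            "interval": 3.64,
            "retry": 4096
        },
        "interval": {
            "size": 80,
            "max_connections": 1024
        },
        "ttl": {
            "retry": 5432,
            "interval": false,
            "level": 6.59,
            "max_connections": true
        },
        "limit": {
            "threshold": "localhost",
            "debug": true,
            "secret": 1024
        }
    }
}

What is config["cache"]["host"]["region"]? 6379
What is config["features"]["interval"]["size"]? 80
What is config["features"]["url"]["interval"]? 3.64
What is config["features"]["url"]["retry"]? 4096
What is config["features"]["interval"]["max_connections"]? 1024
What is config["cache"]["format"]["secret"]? 5432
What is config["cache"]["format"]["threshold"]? False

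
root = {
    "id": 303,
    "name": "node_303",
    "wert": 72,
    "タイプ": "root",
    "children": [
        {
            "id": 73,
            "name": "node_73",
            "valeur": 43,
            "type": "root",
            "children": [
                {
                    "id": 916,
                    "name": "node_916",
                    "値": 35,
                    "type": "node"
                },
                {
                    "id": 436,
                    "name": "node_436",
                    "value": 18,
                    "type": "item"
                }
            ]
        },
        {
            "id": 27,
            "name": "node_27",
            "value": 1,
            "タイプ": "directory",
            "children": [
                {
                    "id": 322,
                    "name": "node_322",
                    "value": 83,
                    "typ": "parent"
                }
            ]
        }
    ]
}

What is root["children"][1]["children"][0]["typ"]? "parent"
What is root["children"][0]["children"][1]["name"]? "node_436"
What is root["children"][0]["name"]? "node_73"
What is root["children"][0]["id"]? 73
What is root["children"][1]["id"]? 27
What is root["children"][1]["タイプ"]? "directory"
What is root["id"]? 303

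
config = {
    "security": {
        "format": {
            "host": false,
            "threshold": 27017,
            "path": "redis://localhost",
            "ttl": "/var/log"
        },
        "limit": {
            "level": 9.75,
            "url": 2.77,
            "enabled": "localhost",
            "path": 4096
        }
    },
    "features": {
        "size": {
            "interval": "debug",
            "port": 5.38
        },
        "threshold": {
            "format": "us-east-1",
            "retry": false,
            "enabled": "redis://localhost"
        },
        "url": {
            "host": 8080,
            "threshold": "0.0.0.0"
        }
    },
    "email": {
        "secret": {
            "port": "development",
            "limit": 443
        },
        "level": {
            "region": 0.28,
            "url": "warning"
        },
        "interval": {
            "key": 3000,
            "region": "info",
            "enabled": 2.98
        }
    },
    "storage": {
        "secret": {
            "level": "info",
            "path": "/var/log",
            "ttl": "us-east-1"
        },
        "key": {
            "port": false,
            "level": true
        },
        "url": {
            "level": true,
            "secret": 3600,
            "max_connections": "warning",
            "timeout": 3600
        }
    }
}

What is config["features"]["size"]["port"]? 5.38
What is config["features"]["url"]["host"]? 8080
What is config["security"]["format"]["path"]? "redis://localhost"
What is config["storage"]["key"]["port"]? False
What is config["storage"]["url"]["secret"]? 3600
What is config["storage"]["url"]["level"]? True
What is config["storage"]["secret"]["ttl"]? "us-east-1"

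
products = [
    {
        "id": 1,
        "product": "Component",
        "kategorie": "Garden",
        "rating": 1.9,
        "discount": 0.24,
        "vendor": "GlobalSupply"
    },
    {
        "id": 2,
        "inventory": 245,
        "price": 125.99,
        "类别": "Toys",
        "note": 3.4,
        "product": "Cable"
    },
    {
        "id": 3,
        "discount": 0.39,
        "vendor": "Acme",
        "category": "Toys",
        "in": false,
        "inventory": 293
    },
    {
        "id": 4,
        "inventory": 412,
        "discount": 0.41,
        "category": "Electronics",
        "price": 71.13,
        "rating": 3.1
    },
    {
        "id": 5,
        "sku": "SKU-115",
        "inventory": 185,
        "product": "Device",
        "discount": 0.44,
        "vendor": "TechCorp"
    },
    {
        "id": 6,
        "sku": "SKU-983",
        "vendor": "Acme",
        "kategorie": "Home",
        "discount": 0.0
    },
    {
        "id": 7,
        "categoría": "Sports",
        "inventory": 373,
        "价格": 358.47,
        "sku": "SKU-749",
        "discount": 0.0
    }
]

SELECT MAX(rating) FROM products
3.1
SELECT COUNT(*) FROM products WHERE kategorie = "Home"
1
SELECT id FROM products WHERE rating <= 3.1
[1, 4]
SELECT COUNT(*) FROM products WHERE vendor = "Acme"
2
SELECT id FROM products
[1, 2, 3, 4, 5, 6, 7]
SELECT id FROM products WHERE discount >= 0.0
[1, 3, 4, 5, 6, 7]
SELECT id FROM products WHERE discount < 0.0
[]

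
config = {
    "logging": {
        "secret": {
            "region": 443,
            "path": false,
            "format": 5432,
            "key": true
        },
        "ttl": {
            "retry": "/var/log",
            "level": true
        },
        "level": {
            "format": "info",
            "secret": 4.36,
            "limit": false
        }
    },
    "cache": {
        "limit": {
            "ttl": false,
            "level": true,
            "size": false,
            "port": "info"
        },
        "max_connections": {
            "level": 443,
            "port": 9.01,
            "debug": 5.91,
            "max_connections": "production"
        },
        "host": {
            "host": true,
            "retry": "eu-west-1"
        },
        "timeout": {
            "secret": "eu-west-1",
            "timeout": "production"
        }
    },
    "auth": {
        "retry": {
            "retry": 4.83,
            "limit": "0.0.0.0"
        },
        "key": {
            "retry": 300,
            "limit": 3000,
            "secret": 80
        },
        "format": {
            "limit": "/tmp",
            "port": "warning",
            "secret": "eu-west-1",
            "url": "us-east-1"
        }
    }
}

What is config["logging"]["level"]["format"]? "info"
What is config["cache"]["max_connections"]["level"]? 443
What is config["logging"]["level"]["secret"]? 4.36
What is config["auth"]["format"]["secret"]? "eu-west-1"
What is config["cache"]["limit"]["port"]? "info"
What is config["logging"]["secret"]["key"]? True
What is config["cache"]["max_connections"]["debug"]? 5.91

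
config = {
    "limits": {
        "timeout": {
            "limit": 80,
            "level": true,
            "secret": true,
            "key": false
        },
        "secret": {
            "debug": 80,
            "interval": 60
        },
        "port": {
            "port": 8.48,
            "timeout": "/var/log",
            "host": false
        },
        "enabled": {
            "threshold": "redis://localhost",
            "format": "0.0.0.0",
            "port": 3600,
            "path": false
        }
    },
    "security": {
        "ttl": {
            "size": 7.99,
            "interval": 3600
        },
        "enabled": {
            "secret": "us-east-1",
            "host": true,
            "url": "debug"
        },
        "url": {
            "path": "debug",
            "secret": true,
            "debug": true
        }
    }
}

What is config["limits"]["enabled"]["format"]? "0.0.0.0"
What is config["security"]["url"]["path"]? "debug"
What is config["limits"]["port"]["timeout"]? "/var/log"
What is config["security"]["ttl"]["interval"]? 3600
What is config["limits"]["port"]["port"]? 8.48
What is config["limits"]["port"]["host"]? False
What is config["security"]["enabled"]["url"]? "debug"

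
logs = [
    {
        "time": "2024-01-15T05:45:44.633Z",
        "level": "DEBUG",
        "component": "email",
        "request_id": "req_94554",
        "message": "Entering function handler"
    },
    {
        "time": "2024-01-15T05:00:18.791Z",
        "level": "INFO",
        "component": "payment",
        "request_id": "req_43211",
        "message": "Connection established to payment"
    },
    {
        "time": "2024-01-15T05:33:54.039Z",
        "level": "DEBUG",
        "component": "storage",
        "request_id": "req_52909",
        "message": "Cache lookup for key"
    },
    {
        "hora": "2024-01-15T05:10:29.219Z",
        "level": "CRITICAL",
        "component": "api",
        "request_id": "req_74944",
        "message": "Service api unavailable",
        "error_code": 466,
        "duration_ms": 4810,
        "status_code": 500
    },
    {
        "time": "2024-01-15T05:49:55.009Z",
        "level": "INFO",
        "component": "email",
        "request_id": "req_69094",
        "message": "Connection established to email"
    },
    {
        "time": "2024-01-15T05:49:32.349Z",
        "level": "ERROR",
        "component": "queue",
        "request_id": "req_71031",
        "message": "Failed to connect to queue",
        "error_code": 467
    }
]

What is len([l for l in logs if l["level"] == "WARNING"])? 0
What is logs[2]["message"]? "Cache lookup for key"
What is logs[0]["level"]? "DEBUG"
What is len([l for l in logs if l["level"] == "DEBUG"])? 2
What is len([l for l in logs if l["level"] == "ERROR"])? 1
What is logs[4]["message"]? "Connection established to email"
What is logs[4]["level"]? "INFO"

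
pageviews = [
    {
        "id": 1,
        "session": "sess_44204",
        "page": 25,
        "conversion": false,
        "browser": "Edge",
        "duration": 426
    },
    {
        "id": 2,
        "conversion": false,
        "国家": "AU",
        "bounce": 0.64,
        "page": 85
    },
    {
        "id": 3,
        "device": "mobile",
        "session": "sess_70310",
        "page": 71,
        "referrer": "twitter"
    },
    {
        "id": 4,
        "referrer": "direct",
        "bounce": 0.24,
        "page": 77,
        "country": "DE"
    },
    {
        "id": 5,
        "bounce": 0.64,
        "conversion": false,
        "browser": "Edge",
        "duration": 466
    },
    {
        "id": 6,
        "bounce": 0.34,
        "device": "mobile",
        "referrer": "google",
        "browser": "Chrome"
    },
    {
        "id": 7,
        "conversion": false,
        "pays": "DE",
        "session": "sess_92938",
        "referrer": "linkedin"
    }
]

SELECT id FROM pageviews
[1, 2, 3, 4, 5, 6, 7]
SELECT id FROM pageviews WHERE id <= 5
[1, 2, 3, 4, 5]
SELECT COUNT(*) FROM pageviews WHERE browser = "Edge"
2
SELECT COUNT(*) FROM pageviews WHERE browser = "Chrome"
1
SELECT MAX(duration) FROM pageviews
466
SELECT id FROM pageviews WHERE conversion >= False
[1, 2, 5, 7]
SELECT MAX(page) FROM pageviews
85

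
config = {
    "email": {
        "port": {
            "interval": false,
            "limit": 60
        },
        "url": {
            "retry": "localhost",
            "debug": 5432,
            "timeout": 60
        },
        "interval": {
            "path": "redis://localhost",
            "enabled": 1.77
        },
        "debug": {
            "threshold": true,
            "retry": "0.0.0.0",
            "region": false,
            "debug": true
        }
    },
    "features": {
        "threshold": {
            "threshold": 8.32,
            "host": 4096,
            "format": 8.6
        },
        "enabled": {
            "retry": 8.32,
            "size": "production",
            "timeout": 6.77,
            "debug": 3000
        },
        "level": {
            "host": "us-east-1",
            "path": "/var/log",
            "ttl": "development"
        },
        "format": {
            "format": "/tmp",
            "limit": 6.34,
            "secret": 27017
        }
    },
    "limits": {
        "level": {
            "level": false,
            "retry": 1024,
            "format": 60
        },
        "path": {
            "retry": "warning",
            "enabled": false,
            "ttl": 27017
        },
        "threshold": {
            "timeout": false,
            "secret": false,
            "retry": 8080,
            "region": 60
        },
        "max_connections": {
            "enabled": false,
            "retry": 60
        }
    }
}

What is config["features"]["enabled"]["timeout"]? 6.77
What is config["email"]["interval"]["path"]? "redis://localhost"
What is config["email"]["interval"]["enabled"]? 1.77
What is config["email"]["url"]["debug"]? 5432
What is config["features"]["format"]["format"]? "/tmp"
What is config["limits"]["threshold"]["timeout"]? False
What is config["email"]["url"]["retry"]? "localhost"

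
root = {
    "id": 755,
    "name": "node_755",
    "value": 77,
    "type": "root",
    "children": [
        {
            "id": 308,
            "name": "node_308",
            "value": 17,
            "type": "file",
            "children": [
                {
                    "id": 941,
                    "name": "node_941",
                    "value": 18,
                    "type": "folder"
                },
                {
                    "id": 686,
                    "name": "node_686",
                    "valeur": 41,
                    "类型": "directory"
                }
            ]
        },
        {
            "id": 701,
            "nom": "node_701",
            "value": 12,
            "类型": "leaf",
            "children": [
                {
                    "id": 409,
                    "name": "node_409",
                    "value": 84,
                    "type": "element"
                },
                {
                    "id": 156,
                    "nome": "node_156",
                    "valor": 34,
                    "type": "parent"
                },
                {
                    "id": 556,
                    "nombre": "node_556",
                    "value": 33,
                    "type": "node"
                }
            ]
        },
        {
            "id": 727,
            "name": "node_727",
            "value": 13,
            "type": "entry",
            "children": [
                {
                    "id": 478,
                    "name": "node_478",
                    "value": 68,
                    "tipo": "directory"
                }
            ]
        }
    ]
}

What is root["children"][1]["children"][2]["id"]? 556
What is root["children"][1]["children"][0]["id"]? 409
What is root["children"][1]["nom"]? "node_701"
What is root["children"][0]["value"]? 17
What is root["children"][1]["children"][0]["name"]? "node_409"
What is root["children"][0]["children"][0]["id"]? 941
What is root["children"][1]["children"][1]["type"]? "parent"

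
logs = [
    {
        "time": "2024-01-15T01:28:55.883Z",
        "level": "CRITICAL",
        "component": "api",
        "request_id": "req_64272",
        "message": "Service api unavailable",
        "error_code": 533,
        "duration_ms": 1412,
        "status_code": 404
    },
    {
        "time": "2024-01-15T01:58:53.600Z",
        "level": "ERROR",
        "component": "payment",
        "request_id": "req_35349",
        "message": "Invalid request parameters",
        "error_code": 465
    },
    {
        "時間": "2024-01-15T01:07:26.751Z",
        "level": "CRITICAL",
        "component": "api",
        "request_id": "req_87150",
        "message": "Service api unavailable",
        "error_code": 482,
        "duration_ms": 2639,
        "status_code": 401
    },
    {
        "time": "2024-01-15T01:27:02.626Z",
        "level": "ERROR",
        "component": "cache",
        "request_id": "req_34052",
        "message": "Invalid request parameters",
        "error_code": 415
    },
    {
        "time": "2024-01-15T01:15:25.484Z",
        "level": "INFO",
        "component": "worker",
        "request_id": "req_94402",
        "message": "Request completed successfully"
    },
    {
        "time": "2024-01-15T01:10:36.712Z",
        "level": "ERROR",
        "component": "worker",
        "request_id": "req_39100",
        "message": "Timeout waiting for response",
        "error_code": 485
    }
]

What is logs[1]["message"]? "Invalid request parameters"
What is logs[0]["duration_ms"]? 1412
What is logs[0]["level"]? "CRITICAL"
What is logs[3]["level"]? "ERROR"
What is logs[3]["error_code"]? 415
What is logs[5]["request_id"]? "req_39100"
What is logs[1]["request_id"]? "req_35349"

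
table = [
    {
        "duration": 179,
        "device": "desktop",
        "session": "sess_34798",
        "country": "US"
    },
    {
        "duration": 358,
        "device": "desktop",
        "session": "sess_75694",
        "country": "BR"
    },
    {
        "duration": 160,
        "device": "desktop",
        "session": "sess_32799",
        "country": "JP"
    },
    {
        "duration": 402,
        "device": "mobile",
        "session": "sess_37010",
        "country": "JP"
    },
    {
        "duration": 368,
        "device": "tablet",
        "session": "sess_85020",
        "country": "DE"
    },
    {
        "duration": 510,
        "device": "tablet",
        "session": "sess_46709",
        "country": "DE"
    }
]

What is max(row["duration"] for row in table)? 510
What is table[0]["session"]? "sess_34798"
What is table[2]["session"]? "sess_32799"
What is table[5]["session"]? "sess_46709"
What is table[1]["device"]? "desktop"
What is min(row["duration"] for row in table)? 160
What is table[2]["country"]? "JP"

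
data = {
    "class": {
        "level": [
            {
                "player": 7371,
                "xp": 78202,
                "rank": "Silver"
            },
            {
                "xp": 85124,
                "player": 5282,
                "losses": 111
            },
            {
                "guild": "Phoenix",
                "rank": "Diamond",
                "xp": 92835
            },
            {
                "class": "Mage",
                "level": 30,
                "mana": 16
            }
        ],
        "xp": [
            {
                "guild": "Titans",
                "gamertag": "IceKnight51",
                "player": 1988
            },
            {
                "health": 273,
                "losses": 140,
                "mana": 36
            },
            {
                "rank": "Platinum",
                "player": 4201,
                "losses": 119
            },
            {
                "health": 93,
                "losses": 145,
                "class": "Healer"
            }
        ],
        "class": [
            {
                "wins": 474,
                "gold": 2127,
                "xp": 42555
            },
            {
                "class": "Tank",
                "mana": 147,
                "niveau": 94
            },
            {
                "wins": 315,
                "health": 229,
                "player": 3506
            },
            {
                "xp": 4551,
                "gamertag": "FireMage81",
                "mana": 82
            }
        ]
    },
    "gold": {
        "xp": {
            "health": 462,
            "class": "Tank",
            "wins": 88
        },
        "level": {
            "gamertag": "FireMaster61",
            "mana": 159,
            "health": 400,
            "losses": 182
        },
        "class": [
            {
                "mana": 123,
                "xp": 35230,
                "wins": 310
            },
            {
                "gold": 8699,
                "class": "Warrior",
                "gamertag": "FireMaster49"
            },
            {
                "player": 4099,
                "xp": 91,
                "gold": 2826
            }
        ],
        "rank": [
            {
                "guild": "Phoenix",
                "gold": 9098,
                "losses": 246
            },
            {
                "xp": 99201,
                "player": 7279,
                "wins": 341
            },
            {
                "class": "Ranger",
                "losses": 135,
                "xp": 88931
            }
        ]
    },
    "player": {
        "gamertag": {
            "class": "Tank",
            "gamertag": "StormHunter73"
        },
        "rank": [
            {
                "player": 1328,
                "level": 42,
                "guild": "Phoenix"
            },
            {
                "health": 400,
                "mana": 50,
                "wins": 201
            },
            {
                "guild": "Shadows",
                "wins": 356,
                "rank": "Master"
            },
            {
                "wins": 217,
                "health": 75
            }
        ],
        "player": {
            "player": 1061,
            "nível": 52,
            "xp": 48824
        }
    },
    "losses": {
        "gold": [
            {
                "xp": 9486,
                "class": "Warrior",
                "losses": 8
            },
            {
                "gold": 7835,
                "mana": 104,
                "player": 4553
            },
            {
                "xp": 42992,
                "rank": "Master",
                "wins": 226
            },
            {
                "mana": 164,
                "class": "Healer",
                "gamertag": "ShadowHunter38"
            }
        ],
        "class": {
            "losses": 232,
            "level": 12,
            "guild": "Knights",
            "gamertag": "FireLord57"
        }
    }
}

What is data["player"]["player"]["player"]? 1061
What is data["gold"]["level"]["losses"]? 182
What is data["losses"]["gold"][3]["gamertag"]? "ShadowHunter38"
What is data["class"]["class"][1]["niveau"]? 94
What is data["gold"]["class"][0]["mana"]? 123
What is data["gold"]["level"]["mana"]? 159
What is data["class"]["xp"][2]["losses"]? 119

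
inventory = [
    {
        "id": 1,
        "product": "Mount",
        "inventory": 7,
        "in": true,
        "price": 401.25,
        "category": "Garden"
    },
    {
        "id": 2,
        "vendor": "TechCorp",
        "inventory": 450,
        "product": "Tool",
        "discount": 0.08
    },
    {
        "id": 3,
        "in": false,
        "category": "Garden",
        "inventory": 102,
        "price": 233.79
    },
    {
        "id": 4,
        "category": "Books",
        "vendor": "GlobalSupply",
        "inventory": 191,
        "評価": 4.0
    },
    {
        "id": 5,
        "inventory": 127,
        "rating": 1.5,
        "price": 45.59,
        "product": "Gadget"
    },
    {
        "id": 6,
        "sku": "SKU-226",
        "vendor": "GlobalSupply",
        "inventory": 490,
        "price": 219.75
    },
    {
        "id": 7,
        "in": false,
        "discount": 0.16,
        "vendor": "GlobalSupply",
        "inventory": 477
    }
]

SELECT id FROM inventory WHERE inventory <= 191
[1, 3, 4, 5]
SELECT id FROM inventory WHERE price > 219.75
[1, 3]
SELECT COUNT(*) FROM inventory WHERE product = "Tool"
1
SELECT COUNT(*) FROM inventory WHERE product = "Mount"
1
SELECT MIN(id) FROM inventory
1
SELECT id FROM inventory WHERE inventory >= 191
[2, 4, 6, 7]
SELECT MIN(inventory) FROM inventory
7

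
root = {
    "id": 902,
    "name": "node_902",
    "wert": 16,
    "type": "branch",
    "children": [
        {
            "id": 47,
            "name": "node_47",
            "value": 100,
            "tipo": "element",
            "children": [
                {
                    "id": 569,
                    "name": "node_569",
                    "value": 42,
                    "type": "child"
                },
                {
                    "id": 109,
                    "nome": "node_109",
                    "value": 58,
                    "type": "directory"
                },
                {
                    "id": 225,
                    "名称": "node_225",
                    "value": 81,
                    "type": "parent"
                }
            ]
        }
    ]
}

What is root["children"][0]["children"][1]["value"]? 58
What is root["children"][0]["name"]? "node_47"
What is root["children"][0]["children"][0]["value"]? 42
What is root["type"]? "branch"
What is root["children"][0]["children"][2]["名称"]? "node_225"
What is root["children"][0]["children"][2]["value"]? 81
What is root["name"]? "node_902"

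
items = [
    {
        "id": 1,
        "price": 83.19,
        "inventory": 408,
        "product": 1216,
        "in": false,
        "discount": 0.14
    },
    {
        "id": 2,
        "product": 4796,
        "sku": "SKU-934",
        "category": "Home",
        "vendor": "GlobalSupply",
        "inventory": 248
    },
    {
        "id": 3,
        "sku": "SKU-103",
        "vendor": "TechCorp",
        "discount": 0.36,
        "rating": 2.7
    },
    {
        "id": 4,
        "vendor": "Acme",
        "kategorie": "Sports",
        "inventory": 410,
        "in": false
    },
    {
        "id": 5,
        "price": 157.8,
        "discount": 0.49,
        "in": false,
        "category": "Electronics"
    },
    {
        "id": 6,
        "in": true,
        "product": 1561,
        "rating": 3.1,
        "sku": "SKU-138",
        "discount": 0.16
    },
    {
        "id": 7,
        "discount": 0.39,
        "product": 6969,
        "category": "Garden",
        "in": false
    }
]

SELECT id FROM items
[1, 2, 3, 4, 5, 6, 7]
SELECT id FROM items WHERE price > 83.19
[5]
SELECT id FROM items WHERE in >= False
[1, 4, 5, 6, 7]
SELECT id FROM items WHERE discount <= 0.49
[1, 3, 5, 6, 7]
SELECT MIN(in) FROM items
False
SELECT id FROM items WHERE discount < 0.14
[]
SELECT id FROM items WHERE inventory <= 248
[2]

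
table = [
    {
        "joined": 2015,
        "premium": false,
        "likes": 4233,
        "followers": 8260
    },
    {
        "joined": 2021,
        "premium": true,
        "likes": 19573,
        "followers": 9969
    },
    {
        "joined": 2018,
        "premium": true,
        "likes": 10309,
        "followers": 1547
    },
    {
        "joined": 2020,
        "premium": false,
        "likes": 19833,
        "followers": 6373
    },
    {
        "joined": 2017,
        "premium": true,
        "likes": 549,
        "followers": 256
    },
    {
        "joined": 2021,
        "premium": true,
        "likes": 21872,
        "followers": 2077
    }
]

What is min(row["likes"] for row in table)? 549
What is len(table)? 6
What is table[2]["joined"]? 2018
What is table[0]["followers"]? 8260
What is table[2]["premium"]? True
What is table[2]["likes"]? 10309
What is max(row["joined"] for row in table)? 2021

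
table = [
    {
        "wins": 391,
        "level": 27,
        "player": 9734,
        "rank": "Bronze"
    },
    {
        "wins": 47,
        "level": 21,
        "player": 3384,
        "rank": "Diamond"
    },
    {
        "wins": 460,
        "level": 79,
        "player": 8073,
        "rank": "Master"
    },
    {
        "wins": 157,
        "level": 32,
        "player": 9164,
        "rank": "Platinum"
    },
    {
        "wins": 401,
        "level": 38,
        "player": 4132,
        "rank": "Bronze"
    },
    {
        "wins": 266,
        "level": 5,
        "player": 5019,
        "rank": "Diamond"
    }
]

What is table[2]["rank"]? "Master"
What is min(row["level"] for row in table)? 5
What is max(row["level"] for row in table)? 79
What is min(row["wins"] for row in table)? 47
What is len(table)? 6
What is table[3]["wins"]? 157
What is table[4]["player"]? 4132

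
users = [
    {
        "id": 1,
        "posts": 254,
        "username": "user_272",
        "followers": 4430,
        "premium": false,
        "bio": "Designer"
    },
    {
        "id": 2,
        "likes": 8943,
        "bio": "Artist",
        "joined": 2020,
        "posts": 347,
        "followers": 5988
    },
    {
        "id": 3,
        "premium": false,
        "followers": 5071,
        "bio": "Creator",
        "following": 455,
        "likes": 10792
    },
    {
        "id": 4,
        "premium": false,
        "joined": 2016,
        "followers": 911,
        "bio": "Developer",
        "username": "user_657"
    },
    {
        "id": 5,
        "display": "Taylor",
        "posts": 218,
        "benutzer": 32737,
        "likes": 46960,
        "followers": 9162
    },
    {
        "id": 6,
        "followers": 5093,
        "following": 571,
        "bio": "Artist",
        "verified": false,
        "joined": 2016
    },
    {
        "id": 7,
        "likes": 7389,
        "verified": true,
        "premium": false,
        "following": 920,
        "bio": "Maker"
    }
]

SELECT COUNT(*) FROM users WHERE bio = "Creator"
1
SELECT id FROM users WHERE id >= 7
[7]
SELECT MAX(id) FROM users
7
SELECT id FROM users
[1, 2, 3, 4, 5, 6, 7]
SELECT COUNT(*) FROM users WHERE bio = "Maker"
1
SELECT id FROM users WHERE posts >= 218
[1, 2, 5]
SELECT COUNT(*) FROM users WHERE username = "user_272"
1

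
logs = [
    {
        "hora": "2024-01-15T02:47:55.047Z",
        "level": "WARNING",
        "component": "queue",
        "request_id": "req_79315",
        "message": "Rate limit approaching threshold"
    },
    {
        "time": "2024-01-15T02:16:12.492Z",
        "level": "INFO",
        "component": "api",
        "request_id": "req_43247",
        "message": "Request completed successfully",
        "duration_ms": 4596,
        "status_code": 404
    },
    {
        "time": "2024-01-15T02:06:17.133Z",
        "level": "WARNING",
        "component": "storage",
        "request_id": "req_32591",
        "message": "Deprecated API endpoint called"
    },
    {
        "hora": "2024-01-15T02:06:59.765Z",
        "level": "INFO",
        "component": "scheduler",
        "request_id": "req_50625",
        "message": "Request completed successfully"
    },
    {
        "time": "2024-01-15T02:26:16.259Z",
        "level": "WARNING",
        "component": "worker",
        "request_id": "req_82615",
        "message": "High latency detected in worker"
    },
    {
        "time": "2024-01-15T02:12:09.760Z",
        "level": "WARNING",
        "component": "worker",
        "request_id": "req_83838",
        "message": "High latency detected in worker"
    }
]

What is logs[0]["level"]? "WARNING"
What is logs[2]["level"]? "WARNING"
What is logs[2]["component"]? "storage"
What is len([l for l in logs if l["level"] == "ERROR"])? 0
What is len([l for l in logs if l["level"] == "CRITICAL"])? 0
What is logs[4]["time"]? "2024-01-15T02:26:16.259Z"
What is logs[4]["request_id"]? "req_82615"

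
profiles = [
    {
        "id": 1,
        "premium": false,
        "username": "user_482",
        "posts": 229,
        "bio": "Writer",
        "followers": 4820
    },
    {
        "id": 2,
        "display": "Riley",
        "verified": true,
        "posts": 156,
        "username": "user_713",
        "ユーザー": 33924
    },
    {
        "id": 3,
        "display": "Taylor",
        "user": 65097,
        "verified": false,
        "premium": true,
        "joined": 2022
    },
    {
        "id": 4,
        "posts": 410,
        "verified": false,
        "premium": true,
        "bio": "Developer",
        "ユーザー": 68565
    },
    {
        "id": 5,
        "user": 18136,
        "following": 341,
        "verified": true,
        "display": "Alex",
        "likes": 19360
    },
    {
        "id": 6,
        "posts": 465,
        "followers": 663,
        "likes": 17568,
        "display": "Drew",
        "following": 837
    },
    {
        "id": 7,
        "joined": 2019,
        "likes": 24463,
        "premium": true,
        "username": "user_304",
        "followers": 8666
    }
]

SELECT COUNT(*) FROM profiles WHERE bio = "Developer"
1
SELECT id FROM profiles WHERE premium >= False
[1, 3, 4, 7]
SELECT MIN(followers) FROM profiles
663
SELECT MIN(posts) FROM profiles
156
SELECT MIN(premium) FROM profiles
False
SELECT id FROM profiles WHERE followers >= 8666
[7]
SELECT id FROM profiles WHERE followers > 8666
[]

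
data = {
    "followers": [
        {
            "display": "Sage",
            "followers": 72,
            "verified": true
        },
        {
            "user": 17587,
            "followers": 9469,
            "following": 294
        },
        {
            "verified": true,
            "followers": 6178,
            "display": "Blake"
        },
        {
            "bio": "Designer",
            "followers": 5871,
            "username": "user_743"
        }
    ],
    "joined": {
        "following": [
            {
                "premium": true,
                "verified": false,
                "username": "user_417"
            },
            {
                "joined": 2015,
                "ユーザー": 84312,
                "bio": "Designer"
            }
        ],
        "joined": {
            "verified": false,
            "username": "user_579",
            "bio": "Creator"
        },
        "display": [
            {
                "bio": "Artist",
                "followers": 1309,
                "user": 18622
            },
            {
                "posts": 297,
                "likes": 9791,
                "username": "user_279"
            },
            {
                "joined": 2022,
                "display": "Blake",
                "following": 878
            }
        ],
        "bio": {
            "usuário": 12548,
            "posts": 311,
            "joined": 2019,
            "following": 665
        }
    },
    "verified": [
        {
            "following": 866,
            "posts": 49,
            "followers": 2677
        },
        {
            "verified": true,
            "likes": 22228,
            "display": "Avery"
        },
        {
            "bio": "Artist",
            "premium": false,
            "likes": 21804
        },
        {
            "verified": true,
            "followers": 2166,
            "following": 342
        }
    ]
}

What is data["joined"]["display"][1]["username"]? "user_279"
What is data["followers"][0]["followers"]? 72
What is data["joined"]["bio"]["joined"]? 2019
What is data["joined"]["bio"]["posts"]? 311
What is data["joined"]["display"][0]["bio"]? "Artist"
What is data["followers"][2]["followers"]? 6178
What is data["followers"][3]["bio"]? "Designer"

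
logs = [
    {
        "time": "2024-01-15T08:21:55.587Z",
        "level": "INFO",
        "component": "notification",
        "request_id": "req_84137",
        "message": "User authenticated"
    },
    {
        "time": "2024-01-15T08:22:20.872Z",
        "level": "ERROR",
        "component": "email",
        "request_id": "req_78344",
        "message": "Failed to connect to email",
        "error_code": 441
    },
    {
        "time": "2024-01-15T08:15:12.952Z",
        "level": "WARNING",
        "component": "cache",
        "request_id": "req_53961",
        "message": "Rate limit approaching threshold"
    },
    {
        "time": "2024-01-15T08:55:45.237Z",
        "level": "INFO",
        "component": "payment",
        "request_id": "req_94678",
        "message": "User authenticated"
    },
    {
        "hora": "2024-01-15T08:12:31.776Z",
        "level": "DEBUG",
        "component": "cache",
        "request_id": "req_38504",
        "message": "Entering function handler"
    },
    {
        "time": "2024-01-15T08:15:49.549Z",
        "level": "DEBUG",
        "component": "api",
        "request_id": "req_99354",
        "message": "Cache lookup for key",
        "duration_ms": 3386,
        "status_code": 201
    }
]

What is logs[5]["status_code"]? 201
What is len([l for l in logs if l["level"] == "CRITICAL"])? 0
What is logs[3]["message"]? "User authenticated"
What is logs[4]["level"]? "DEBUG"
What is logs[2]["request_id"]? "req_53961"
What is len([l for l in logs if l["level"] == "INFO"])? 2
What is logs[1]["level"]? "ERROR"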